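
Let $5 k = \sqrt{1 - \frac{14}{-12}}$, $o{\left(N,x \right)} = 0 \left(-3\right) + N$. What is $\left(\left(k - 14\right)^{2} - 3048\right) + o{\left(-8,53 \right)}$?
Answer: $-3056 + \frac{\left(420 - \sqrt{78}\right)^{2}}{900} \approx -2868.2$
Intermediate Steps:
$o{\left(N,x \right)} = N$ ($o{\left(N,x \right)} = 0 + N = N$)
$k = \frac{\sqrt{78}}{30}$ ($k = \frac{\sqrt{1 - \frac{14}{-12}}}{5} = \frac{\sqrt{1 - - \frac{7}{6}}}{5} = \frac{\sqrt{1 + \frac{7}{6}}}{5} = \frac{\sqrt{\frac{13}{6}}}{5} = \frac{\frac{1}{6} \sqrt{78}}{5} = \frac{\sqrt{78}}{30} \approx 0.29439$)
$\left(\left(k - 14\right)^{2} - 3048\right) + o{\left(-8,53 \right)} = \left(\left(\frac{\sqrt{78}}{30} - 14\right)^{2} - 3048\right) - 8 = \left(\left(-14 + \frac{\sqrt{78}}{30}\right)^{2} - 3048\right) - 8 = \left(-3048 + \left(-14 + \frac{\sqrt{78}}{30}\right)^{2}\right) - 8 = -3056 + \left(-14 + \frac{\sqrt{78}}{30}\right)^{2}$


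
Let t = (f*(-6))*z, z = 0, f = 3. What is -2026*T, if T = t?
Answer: 0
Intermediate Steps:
t = 0 (t = (3*(-6))*0 = -18*0 = 0)
T = 0
-2026*T = -2026*0 = 0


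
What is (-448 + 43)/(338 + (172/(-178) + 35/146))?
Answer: -5262570/4382531 ≈ -1.2008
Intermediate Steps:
(-448 + 43)/(338 + (172/(-178) + 35/146)) = -405/(338 + (172*(-1/178) + 35*(1/146))) = -405/(338 + (-86/89 + 35/146)) = -405/(338 - 9441/12994) = -405/4382531/12994 = -405*12994/4382531 = -5262570/4382531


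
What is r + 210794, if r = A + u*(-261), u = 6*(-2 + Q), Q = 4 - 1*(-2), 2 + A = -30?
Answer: 204498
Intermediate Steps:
A = -32 (A = -2 - 30 = -32)
Q = 6 (Q = 4 + 2 = 6)
u = 24 (u = 6*(-2 + 6) = 6*4 = 24)
r = -6296 (r = -32 + 24*(-261) = -32 - 6264 = -6296)
r + 210794 = -6296 + 210794 = 204498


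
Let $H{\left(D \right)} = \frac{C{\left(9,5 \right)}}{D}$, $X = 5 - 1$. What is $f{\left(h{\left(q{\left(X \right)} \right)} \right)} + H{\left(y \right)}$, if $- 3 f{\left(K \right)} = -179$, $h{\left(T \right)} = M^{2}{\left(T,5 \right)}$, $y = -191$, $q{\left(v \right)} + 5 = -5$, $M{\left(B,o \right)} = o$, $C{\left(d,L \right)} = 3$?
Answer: $\frac{34180}{573} \approx 59.651$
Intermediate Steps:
$X = 4$
$q{\left(v \right)} = -10$ ($q{\left(v \right)} = -5 - 5 = -10$)
$h{\left(T \right)} = 25$ ($h{\left(T \right)} = 5^{2} = 25$)
$f{\left(K \right)} = \frac{179}{3}$ ($f{\left(K \right)} = \left(- \frac{1}{3}\right) \left(-179\right) = \frac{179}{3}$)
$H{\left(D \right)} = \frac{3}{D}$
$f{\left(h{\left(q{\left(X \right)} \right)} \right)} + H{\left(y \right)} = \frac{179}{3} + \frac{3}{-191} = \frac{179}{3} + 3 \left(- \frac{1}{191}\right) = \frac{179}{3} - \frac{3}{191} = \frac{34180}{573}$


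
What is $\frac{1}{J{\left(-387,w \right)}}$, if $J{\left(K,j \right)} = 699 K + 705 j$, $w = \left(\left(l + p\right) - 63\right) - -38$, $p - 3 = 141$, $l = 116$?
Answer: $- \frac{1}{104838} \approx -9.5385 \cdot 10^{-6}$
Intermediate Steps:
$p = 144$ ($p = 3 + 141 = 144$)
$w = 235$ ($w = \left(\left(116 + 144\right) - 63\right) - -38 = \left(260 - 63\right) + 38 = 197 + 38 = 235$)
$\frac{1}{J{\left(-387,w \right)}} = \frac{1}{699 \left(-387\right) + 705 \cdot 235} = \frac{1}{-270513 + 165675} = \frac{1}{-104838} = - \frac{1}{104838}$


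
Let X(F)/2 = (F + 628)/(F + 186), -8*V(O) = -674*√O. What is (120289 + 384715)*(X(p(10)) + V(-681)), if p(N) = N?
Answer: 161096276/49 + 42546587*I*√681 ≈ 3.2877e+6 + 1.1103e+9*I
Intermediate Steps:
V(O) = 337*√O/4 (V(O) = -(-337)*√O/4 = 337*√O/4)
X(F) = 2*(628 + F)/(186 + F) (X(F) = 2*((F + 628)/(F + 186)) = 2*((628 + F)/(186 + F)) = 2*(628 + F)/(186 + F))
(120289 + 384715)*(X(p(10)) + V(-681)) = (120289 + 384715)*(2*(628 + 10)/(186 + 10) + 337*√(-681)/4) = 505004*(2*638/196 + 337*(I*√681)/4) = 505004*(2*(1/196)*638 + 337*I*√681/4) = 505004*(319/49 + 337*I*√681/4) = 161096276/49 + 42546587*I*√681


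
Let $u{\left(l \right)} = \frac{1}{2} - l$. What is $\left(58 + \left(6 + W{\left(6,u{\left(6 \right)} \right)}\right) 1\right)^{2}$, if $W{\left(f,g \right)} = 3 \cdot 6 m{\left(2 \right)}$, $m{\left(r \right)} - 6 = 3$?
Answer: $51076$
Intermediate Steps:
$m{\left(r \right)} = 9$ ($m{\left(r \right)} = 6 + 3 = 9$)
$u{\left(l \right)} = \frac{1}{2} - l$
$W{\left(f,g \right)} = 162$ ($W{\left(f,g \right)} = 3 \cdot 6 \cdot 9 = 18 \cdot 9 = 162$)
$\left(58 + \left(6 + W{\left(6,u{\left(6 \right)} \right)}\right) 1\right)^{2} = \left(58 + \left(6 + 162\right) 1\right)^{2} = \left(58 + 168 \cdot 1\right)^{2} = \left(58 + 168\right)^{2} = 226^{2} = 51076$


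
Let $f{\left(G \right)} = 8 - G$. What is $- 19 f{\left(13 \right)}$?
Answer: $95$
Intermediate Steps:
$- 19 f{\left(13 \right)} = - 19 \left(8 - 13\right) = \left(-19\right) \left(-5\right) = 95$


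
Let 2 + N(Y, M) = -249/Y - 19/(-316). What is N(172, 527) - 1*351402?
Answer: -2387448203/6794 ≈ -3.5141e+5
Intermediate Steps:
N(Y, M) = -613/316 - 249/Y (N(Y, M) = -2 + (-249/Y - 19/(-316)) = -2 + (-249/Y - 19*(-1/316)) = -2 + (-249/Y + 19/316) = -2 + (19/316 - 249/Y) = -613/316 - 249/Y)
N(172, 527) - 1*351402 = (-613/316 - 249/172) - 1*351402 = (-613/316 - 249*1/172) - 351402 = (-613/316 - 249/172) - 351402 = -23015/6794 - 351402 = -2387448203/6794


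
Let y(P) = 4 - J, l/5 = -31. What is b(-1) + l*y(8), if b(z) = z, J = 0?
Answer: -621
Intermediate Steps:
l = -155 (l = 5*(-31) = -155)
y(P) = 4 (y(P) = 4 - 1*0 = 4 + 0 = 4)
b(-1) + l*y(8) = -1 - 155*4 = -1 - 620 = -621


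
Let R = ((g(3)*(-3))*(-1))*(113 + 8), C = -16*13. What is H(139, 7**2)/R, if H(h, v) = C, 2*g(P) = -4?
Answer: 104/363 ≈ 0.28650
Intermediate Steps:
g(P) = -2 (g(P) = (1/2)*(-4) = -2)
C = -208
R = -726 (R = (-2*(-3)*(-1))*(113 + 8) = (6*(-1))*121 = -6*121 = -726)
H(h, v) = -208
H(139, 7**2)/R = -208/(-726) = -208*(-1/726) = 104/363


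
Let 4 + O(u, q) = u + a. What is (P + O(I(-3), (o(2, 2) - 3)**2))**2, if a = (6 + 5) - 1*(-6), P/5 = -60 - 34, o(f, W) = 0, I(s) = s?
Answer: 211600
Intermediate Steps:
P = -470 (P = 5*(-60 - 34) = 5*(-94) = -470)
a = 17 (a = 11 + 6 = 17)
O(u, q) = 13 + u (O(u, q) = -4 + (u + 17) = -4 + (17 + u) = 13 + u)
(P + O(I(-3), (o(2, 2) - 3)**2))**2 = (-470 + (13 - 3))**2 = (-470 + 10)**2 = (-460)**2 = 211600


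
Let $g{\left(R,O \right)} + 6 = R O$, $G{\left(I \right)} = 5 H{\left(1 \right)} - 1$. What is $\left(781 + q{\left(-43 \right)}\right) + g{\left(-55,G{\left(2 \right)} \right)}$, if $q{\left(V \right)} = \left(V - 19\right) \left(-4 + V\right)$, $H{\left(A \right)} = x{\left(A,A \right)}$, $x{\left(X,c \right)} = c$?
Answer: $3469$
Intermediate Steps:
$H{\left(A \right)} = A$
$G{\left(I \right)} = 4$ ($G{\left(I \right)} = 5 \cdot 1 - 1 = 5 - 1 = 4$)
$g{\left(R,O \right)} = -6 + O R$ ($g{\left(R,O \right)} = -6 + R O = -6 + O R$)
$q{\left(V \right)} = \left(-19 + V\right) \left(-4 + V\right)$
$\left(781 + q{\left(-43 \right)}\right) + g{\left(-55,G{\left(2 \right)} \right)} = \left(781 + \left(76 + \left(-43\right)^{2} - -989\right)\right) + \left(-6 + 4 \left(-55\right)\right) = \left(781 + \left(76 + 1849 + 989\right)\right) - 226 = \left(781 + 2914\right) - 226 = 3695 - 226 = 3469$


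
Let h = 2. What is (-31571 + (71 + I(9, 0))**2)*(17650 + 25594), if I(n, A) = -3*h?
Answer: -1182550424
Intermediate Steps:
I(n, A) = -6 (I(n, A) = -3*2 = -6)
(-31571 + (71 + I(9, 0))**2)*(17650 + 25594) = (-31571 + (71 - 6)**2)*(17650 + 25594) = (-31571 + 65**2)*43244 = (-31571 + 4225)*43244 = -27346*43244 = -1182550424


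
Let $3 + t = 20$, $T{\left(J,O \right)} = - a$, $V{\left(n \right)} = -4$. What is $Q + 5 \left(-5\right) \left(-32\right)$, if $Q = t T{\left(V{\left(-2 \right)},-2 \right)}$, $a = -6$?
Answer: $902$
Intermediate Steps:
$T{\left(J,O \right)} = 6$ ($T{\left(J,O \right)} = \left(-1\right) \left(-6\right) = 6$)
$t = 17$ ($t = -3 + 20 = 17$)
$Q = 102$ ($Q = 17 \cdot 6 = 102$)
$Q + 5 \left(-5\right) \left(-32\right) = 102 + 5 \left(-5\right) \left(-32\right) = 102 - -800 = 102 + 800 = 902$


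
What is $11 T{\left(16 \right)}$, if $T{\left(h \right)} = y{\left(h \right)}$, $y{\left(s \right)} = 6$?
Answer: $66$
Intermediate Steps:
$T{\left(h \right)} = 6$
$11 T{\left(16 \right)} = 11 \cdot 6 = 66$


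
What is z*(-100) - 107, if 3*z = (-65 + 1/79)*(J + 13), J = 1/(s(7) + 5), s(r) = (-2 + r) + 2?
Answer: 20074873/711 ≈ 28235.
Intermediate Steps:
s(r) = r
J = 1/12 (J = 1/(7 + 5) = 1/12 ≈ 0.083333)
z = -403019/1422 (z = ((-65 + 1/79)*(1/12 + 13))/3 = ((-65 + 1/79)*(157/12))/3 = (-5134/79*157/12)/3 = (1/3)*(-403019/474) = -403019/1422 ≈ -283.42)
z*(-100) - 107 = -403019/1422*(-100) - 107 = 20150950/711 - 107 = 20074873/711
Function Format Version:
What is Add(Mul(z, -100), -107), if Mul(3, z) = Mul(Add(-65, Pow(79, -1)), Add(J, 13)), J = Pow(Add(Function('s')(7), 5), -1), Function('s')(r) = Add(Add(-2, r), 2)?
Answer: Rational(20074873, 711) ≈ 28235.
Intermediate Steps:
Function('s')(r) = r
J = Rational(1, 12) (J = Pow(Add(7, 5), -1) = Pow(12, -1) = Rational(1, 12) ≈ 0.083333)
z = Rational(-403019, 1422) (z = Mul(Rational(1, 3), Mul(Add(-65, Pow(79, -1)), Add(Rational(1, 12), 13))) = Mul(Rational(1, 3), Mul(Add(-65, Rational(1, 79)), Rational(157, 12))) = Mul(Rational(1, 3), Mul(Rational(-5134, 79), Rational(157, 12))) = Mul(Rational(1, 3), Rational(-403019, 474)) = Rational(-403019, 1422) ≈ -283.42)
Add(Mul(z, -100), -107) = Add(Mul(Rational(-403019, 1422), -100), -107) = Add(Rational(20150950, 711), -107) = Rational(20074873, 711)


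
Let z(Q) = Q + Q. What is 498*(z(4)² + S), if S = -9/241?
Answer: 7676670/241 ≈ 31853.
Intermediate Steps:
z(Q) = 2*Q
S = -9/241 (S = -9*1/241 = -9/241 ≈ -0.037344)
498*(z(4)² + S) = 498*((2*4)² - 9/241) = 498*(8² - 9/241) = 498*(64 - 9/241) = 498*(15415/241) = 7676670/241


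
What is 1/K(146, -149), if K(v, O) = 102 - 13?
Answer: 1/89 ≈ 0.011236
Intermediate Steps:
K(v, O) = 89
1/K(146, -149) = 1/89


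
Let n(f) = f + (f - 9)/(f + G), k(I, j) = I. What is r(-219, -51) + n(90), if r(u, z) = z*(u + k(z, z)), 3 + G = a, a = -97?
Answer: 138519/10 ≈ 13852.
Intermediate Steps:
G = -100 (G = -3 - 97 = -100)
r(u, z) = z*(u + z)
n(f) = f + (-9 + f)/(-100 + f) (n(f) = f + (f - 9)/(f - 100) = f + (-9 + f)/(-100 + f))
r(-219, -51) + n(90) = -51*(-219 - 51) + (-9 + 90² - 99*90)/(-100 + 90) = -51*(-270) + (-9 + 8100 - 8910)/(-10) = 13770 - ⅒*(-819) = 13770 + 819/10 = 138519/10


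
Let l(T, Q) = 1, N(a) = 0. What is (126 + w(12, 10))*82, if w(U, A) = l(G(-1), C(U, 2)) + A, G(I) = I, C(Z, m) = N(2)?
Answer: 11234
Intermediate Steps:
C(Z, m) = 0
w(U, A) = 1 + A
(126 + w(12, 10))*82 = (126 + (1 + 10))*82 = (126 + 11)*82 = 137*82 = 11234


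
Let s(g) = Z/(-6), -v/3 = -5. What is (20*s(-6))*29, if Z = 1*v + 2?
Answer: -4930/3 ≈ -1643.3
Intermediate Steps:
v = 15 (v = -3*(-5) = 15)
Z = 17 (Z = 1*15 + 2 = 15 + 2 = 17)
s(g) = -17/6 (s(g) = 17/(-6) = 17*(-⅙) = -17/6)
(20*s(-6))*29 = (20*(-17/6))*29 = -170/3*29 = -4930/3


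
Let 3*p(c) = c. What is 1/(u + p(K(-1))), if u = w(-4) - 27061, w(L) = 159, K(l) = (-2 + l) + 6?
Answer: -1/26901 ≈ -3.7173e-5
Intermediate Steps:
K(l) = 4 + l
p(c) = c/3
u = -26902 (u = 159 - 27061 = -26902)
1/(u + p(K(-1))) = 1/(-26902 + (4 - 1)/3) = 1/(-26902 + (⅓)*3) = 1/(-26902 + 1) = 1/(-26901) = -1/26901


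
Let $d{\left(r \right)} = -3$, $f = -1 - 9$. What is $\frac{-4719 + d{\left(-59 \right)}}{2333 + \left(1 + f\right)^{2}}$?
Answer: $- \frac{2361}{1207} \approx -1.9561$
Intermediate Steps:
$f = -10$ ($f = -1 - 9 = -10$)
$\frac{-4719 + d{\left(-59 \right)}}{2333 + \left(1 + f\right)^{2}} = \frac{-4719 - 3}{2333 + \left(1 - 10\right)^{2}} = - \frac{4722}{2333 + \left(-9\right)^{2}} = - \frac{4722}{2333 + 81} = - \frac{4722}{2414} = \left(-4722\right) \frac{1}{2414} = - \frac{2361}{1207}$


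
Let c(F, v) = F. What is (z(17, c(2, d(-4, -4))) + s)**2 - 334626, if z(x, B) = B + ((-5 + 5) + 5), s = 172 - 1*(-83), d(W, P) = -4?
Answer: -265982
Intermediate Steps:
s = 255 (s = 172 + 83 = 255)
z(x, B) = 5 + B (z(x, B) = B + (0 + 5) = B + 5 = 5 + B)
(z(17, c(2, d(-4, -4))) + s)**2 - 334626 = ((5 + 2) + 255)**2 - 334626 = (7 + 255)**2 - 334626 = 262**2 - 334626 = 68644 - 334626 = -265982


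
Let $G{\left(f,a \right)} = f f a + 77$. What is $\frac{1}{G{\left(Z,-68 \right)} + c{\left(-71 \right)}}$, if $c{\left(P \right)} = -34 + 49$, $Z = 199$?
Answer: $- \frac{1}{2692776} \approx -3.7136 \cdot 10^{-7}$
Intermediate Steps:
$G{\left(f,a \right)} = 77 + a f^{2}$ ($G{\left(f,a \right)} = f^{2} a + 77 = a f^{2} + 77 = 77 + a f^{2}$)
$c{\left(P \right)} = 15$
$\frac{1}{G{\left(Z,-68 \right)} + c{\left(-71 \right)}} = \frac{1}{\left(77 - 68 \cdot 199^{2}\right) + 15} = \frac{1}{\left(77 - 2692868\right) + 15} = \frac{1}{-2692791 + 15} = \frac{1}{-2692776} = - \frac{1}{2692776}$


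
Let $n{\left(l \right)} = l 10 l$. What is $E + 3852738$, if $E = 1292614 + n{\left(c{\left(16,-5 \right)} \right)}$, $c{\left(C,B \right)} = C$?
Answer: $5147912$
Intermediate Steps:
$n{\left(l \right)} = 10 l^{2}$ ($n{\left(l \right)} = 10 l l = 10 l^{2}$)
$E = 1295174$ ($E = 1292614 + 10 \cdot 16^{2} = 1292614 + 10 \cdot 256 = 1292614 + 2560 = 1295174$)
$E + 3852738 = 1295174 + 3852738 = 5147912$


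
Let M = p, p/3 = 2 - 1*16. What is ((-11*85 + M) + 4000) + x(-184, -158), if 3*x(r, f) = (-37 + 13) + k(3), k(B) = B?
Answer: 3016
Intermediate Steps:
p = -42 (p = 3*(2 - 1*16) = 3*(2 - 16) = 3*(-14) = -42)
M = -42
x(r, f) = -7 (x(r, f) = ((-37 + 13) + 3)/3 = (-24 + 3)/3 = (1/3)*(-21) = -7)
((-11*85 + M) + 4000) + x(-184, -158) = ((-11*85 - 42) + 4000) - 7 = ((-935 - 42) + 4000) - 7 = (-977 + 4000) - 7 = 3023 - 7 = 3016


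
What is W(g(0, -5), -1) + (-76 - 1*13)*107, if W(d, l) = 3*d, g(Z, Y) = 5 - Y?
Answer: -9493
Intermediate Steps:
W(g(0, -5), -1) + (-76 - 1*13)*107 = 3*(5 - 1*(-5)) + (-76 - 1*13)*107 = 3*(5 + 5) + (-76 - 13)*107 = 3*10 - 89*107 = 30 - 9523 = -9493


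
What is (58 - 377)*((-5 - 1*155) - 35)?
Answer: 62205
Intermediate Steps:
(58 - 377)*((-5 - 1*155) - 35) = -319*((-5 - 155) - 35) = -319*(-160 - 35) = -319*(-195) = 62205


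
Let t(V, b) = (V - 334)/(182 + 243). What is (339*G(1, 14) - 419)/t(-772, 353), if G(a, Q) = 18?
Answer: -2415275/1106 ≈ -2183.8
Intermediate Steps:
t(V, b) = -334/425 + V/425 (t(V, b) = (-334 + V)/425 = (-334 + V)*(1/425) = -334/425 + V/425)
(339*G(1, 14) - 419)/t(-772, 353) = (339*18 - 419)/(-334/425 + (1/425)*(-772)) = (6102 - 419)/(-334/425 - 772/425) = 5683/(-1106/425) = 5683*(-425/1106) = -2415275/1106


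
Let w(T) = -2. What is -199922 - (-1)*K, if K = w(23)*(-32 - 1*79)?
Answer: -199700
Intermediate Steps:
K = 222 (K = -2*(-32 - 1*79) = -2*(-32 - 79) = -2*(-111) = 222)
-199922 - (-1)*K = -199922 - (-1)*222 = -199922 - 1*(-222) = -199922 + 222 = -199700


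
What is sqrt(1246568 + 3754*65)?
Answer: sqrt(1490578) ≈ 1220.9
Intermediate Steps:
sqrt(1246568 + 3754*65) = sqrt(1246568 + 244010) = sqrt(1490578)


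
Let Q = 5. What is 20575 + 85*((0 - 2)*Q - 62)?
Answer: 14455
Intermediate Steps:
20575 + 85*((0 - 2)*Q - 62) = 20575 + 85*((0 - 2)*5 - 62) = 20575 + 85*(-2*5 - 62) = 20575 + 85*(-10 - 62) = 20575 + 85*(-72) = 20575 - 6120 = 14455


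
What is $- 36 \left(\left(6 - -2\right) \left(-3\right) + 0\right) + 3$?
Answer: $867$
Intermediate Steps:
$- 36 \left(\left(6 - -2\right) \left(-3\right) + 0\right) + 3 = - 36 \left(\left(6 + 2\right) \left(-3\right) + 0\right) + 3 = - 36 \left(8 \left(-3\right) + 0\right) + 3 = - 36 \left(-24 + 0\right) + 3 = \left(-36\right) \left(-24\right) + 3 = 864 + 3 = 867$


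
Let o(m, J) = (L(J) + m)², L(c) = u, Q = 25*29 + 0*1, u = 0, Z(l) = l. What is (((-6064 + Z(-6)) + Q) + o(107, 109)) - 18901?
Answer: -12797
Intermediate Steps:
Q = 725 (Q = 725 + 0 = 725)
L(c) = 0
o(m, J) = m² (o(m, J) = (0 + m)² = m²)
(((-6064 + Z(-6)) + Q) + o(107, 109)) - 18901 = (((-6064 - 6) + 725) + 107²) - 18901 = ((-6070 + 725) + 11449) - 18901 = (-5345 + 11449) - 18901 = 6104 - 18901 = -12797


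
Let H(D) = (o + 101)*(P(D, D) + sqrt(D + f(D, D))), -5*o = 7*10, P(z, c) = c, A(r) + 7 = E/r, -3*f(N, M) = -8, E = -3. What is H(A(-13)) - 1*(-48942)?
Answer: 628590/13 + 116*I*sqrt(390)/13 ≈ 48353.0 + 176.22*I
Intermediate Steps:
f(N, M) = 8/3 (f(N, M) = -1/3*(-8) = 8/3)
A(r) = -7 - 3/r
o = -14 (o = -7*10/5 = -1/5*70 = -14)
H(D) = 87*D + 87*sqrt(8/3 + D) (H(D) = (-14 + 101)*(D + sqrt(D + 8/3)) = 87*(D + sqrt(8/3 + D)) = 87*D + 87*sqrt(8/3 + D))
H(A(-13)) - 1*(-48942) = (29*sqrt(24 + 9*(-7 - 3/(-13))) + 87*(-7 - 3/(-13))) - 1*(-48942) = (29*sqrt(24 + 9*(-7 - 3*(-1/13))) + 87*(-7 - 3*(-1/13))) + 48942 = (29*sqrt(24 + 9*(-7 + 3/13)) + 87*(-7 + 3/13)) + 48942 = (29*sqrt(24 + 9*(-88/13)) + 87*(-88/13)) + 48942 = (29*sqrt(24 - 792/13) - 7656/13) + 48942 = (29*sqrt(-480/13) - 7656/13) + 48942 = (29*(4*I*sqrt(390)/13) - 7656/13) + 48942 = (116*I*sqrt(390)/13 - 7656/13) + 48942 = (-7656/13 + 116*I*sqrt(390)/13) + 48942 = 628590/13 + 116*I*sqrt(390)/13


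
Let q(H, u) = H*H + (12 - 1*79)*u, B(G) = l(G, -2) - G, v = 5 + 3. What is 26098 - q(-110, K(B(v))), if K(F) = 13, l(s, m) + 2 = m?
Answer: 14869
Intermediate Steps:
l(s, m) = -2 + m
v = 8
B(G) = -4 - G (B(G) = (-2 - 2) - G = -4 - G)
q(H, u) = H² - 67*u (q(H, u) = H² + (12 - 79)*u = H² - 67*u)
26098 - q(-110, K(B(v))) = 26098 - ((-110)² - 67*13) = 26098 - (12100 - 871) = 26098 - 1*11229 = 26098 - 11229 = 14869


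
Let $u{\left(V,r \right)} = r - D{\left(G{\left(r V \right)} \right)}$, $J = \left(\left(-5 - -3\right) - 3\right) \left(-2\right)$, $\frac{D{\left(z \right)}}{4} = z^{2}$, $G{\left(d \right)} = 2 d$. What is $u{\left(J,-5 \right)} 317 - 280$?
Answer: $-12681865$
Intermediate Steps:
$D{\left(z \right)} = 4 z^{2}$
$J = 10$ ($J = \left(\left(-5 + 3\right) - 3\right) \left(-2\right) = \left(-2 - 3\right) \left(-2\right) = \left(-5\right) \left(-2\right) = 10$)
$u{\left(V,r \right)} = r - 16 V^{2} r^{2}$ ($u{\left(V,r \right)} = r - 4 \left(2 r V\right)^{2} = r - 4 \left(2 V r\right)^{2} = r - 4 \cdot 4 V^{2} r^{2} = r - 16 V^{2} r^{2}$)
$u{\left(J,-5 \right)} 317 - 280 = - 5 \left(1 - - 80 \cdot 10^{2}\right) 317 - 280 = - 5 \left(1 - \left(-80\right) 100\right) 317 - 280 = - 5 \left(1 + 8000\right) 317 - 280 = \left(-5\right) 8001 \cdot 317 - 280 = \left(-40005\right) 317 - 280 = -12681585 - 280 = -12681865$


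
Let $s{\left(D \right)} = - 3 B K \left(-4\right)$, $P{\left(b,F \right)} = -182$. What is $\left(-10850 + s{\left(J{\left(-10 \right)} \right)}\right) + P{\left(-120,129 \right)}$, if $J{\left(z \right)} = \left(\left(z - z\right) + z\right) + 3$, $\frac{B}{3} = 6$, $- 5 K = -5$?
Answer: $-10816$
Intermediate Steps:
$K = 1$ ($K = \left(- \frac{1}{5}\right) \left(-5\right) = 1$)
$B = 18$ ($B = 3 \cdot 6 = 18$)
$J{\left(z \right)} = 3 + z$ ($J{\left(z \right)} = \left(0 + z\right) + 3 = z + 3 = 3 + z$)
$s{\left(D \right)} = 216$ ($s{\left(D \right)} = \left(-3\right) 18 \cdot 1 \left(-4\right) = \left(-54\right) 1 \left(-4\right) = \left(-54\right) \left(-4\right) = 216$)
$\left(-10850 + s{\left(J{\left(-10 \right)} \right)}\right) + P{\left(-120,129 \right)} = \left(-10850 + 216\right) - 182 = -10634 - 182 = -10816$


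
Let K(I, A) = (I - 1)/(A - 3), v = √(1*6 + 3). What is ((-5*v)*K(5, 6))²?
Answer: 400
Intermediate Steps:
v = 3 (v = √(6 + 3) = √9 = 3)
K(I, A) = (-1 + I)/(-3 + A)
((-5*v)*K(5, 6))² = ((-5*3)*((-1 + 5)/(-3 + 6)))² = (-15*4/3)² = (-20)² = 400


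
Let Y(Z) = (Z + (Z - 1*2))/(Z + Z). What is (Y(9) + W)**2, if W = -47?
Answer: 172225/81 ≈ 2126.2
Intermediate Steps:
Y(Z) = (-2 + 2*Z)/(2*Z) (Y(Z) = (Z + (Z - 2))/((2*Z)) = (Z + (-2 + Z))*(1/(2*Z)) = (-2 + 2*Z)*(1/(2*Z)) = (-2 + 2*Z)/(2*Z))
(Y(9) + W)**2 = ((-1 + 9)/9 - 47)**2 = ((1/9)*8 - 47)**2 = (8/9 - 47)**2 = (-415/9)**2 = 172225/81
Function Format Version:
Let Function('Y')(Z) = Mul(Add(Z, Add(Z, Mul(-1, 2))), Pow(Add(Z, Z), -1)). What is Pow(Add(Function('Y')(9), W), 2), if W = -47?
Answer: Rational(172225, 81) ≈ 2126.2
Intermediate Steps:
Function('Y')(Z) = Mul(Rational(1, 2), Pow(Z, -1), Add(-2, Mul(2, Z))) (Function('Y')(Z) = Mul(Add(Z, Add(Z, -2)), Pow(Mul(2, Z), -1)) = Mul(Add(Z, Add(-2, Z)), Mul(Rational(1, 2), Pow(Z, -1))) = Mul(Add(-2, Mul(2, Z)), Mul(Rational(1, 2), Pow(Z, -1))) = Mul(Rational(1, 2), Pow(Z, -1), Add(-2, Mul(2, Z))))
Pow(Add(Function('Y')(9), W), 2) = Pow(Add(Mul(Pow(9, -1), Add(-1, 9)), -47), 2) = Pow(Add(Mul(Rational(1, 9), 8), -47), 2) = Pow(Add(Rational(8, 9), -47), 2) = Pow(Rational(-415, 9), 2) = Rational(172225, 81)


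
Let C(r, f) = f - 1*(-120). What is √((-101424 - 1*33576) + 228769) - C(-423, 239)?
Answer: -359 + √93769 ≈ -52.783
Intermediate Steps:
C(r, f) = 120 + f (C(r, f) = f + 120 = 120 + f)
√((-101424 - 1*33576) + 228769) - C(-423, 239) = √((-101424 - 1*33576) + 228769) - (120 + 239) = √((-101424 - 33576) + 228769) - 1*359 = √(-135000 + 228769) - 359 = √93769 - 359 = -359 + √93769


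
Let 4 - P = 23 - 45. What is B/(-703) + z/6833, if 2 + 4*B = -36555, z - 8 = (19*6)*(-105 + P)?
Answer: 224491605/19214396 ≈ 11.684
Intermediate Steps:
P = 26 (P = 4 - (23 - 45) = 4 - 1*(-22) = 4 + 22 = 26)
z = -8998 (z = 8 + (19*6)*(-105 + 26) = 8 + 114*(-79) = 8 - 9006 = -8998)
B = -36557/4 (B = -1/2 + (1/4)*(-36555) = -1/2 - 36555/4 = -36557/4 ≈ -9139.3)
B/(-703) + z/6833 = -36557/4/(-703) - 8998/6833 = -36557/4*(-1/703) - 8998*1/6833 = 36557/2812 - 8998/6833 = 224491605/19214396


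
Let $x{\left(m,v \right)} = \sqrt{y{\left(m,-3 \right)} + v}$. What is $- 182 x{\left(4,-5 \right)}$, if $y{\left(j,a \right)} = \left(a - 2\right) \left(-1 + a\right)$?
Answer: $- 182 \sqrt{15} \approx -704.88$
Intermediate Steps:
$y{\left(j,a \right)} = \left(-1 + a\right) \left(-2 + a\right)$ ($y{\left(j,a \right)} = \left(-2 + a\right) \left(-1 + a\right) = \left(-1 + a\right) \left(-2 + a\right)$)
$x{\left(m,v \right)} = \sqrt{20 + v}$ ($x{\left(m,v \right)} = \sqrt{\left(2 + \left(-3\right)^{2} - -9\right) + v} = \sqrt{\left(2 + 9 + 9\right) + v} = \sqrt{20 + v}$)
$- 182 x{\left(4,-5 \right)} = - 182 \sqrt{20 - 5} = - 182 \sqrt{15}$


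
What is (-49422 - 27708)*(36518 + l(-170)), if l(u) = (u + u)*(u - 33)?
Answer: -8140145940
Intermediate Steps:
l(u) = 2*u*(-33 + u) (l(u) = (2*u)*(-33 + u) = 2*u*(-33 + u))
(-49422 - 27708)*(36518 + l(-170)) = (-49422 - 27708)*(36518 + 2*(-170)*(-33 - 170)) = -77130*(36518 + 2*(-170)*(-203)) = -77130*(36518 + 69020) = -77130*105538 = -8140145940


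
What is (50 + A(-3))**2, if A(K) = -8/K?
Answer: 24964/9 ≈ 2773.8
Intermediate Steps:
(50 + A(-3))**2 = (50 - 8/(-3))**2 = (50 - 8*(-1/3))**2 = (50 + 8/3)**2 = (158/3)**2 = 24964/9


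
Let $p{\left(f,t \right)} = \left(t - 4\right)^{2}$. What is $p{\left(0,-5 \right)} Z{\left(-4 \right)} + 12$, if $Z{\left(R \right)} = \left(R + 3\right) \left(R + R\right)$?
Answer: $660$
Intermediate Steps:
$p{\left(f,t \right)} = \left(-4 + t\right)^{2}$
$Z{\left(R \right)} = 2 R \left(3 + R\right)$ ($Z{\left(R \right)} = \left(3 + R\right) 2 R = 2 R \left(3 + R\right)$)
$p{\left(0,-5 \right)} Z{\left(-4 \right)} + 12 = \left(-4 - 5\right)^{2} \cdot 2 \left(-4\right) \left(3 - 4\right) + 12 = \left(-9\right)^{2} \cdot 2 \left(-4\right) \left(-1\right) + 12 = 81 \cdot 8 + 12 = 648 + 12 = 660$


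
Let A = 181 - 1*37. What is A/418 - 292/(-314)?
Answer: 41818/32813 ≈ 1.2744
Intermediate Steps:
A = 144 (A = 181 - 37 = 144)
A/418 - 292/(-314) = 144/418 - 292/(-314) = 144*(1/418) - 292*(-1/314) = 72/209 + 146/157 = 41818/32813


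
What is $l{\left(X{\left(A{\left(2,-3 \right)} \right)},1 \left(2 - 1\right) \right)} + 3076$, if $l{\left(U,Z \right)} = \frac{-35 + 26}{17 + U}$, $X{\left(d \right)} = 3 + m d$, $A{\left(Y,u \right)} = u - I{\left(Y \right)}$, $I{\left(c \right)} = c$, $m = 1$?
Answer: $\frac{15377}{5} \approx 3075.4$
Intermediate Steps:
$A{\left(Y,u \right)} = u - Y$
$X{\left(d \right)} = 3 + d$ ($X{\left(d \right)} = 3 + 1 d = 3 + d$)
$l{\left(U,Z \right)} = - \frac{9}{17 + U}$
$l{\left(X{\left(A{\left(2,-3 \right)} \right)},1 \left(2 - 1\right) \right)} + 3076 = - \frac{9}{17 + \left(3 - 5\right)} + 3076 = - \frac{9}{17 - 2} + 3076 = - \frac{9}{15} + 3076 = \left(-9\right) \frac{1}{15} + 3076 = - \frac{3}{5} + 3076 = \frac{15377}{5}$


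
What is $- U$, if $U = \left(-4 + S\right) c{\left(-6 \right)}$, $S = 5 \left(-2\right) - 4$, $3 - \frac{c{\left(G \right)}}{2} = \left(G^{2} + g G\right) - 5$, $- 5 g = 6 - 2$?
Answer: $- \frac{5904}{5} \approx -1180.8$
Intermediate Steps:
$g = - \frac{4}{5}$ ($g = - \frac{6 - 2}{5} = \left(- \frac{1}{5}\right) 4 = - \frac{4}{5} \approx -0.8$)
$c{\left(G \right)} = 16 - 2 G^{2} + \frac{8 G}{5}$ ($c{\left(G \right)} = 6 - 2 \left(\left(G^{2} - \frac{4 G}{5}\right) - 5\right) = 6 - 2 \left(-5 + G^{2} - \frac{4 G}{5}\right) = 6 + \left(10 - 2 G^{2} + \frac{8 G}{5}\right) = 16 - 2 G^{2} + \frac{8 G}{5}$)
$S = -14$ ($S = -10 - 4 = -14$)
$U = \frac{5904}{5}$ ($U = \left(-4 - 14\right) \left(16 - 2 \left(-6\right)^{2} + \frac{8}{5} \left(-6\right)\right) = - 18 \left(16 - 72 - \frac{48}{5}\right) = \left(-18\right) \left(- \frac{328}{5}\right) = \frac{5904}{5} \approx 1180.8$)
$- U = \left(-1\right) \frac{5904}{5} = - \frac{5904}{5}$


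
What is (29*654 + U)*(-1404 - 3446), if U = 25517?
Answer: -215742550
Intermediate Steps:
(29*654 + U)*(-1404 - 3446) = (29*654 + 25517)*(-1404 - 3446) = (18966 + 25517)*(-4850) = 44483*(-4850) = -215742550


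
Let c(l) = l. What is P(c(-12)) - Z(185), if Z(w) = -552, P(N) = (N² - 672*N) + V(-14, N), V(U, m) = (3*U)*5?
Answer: 8550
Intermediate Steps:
V(U, m) = 15*U
P(N) = -210 + N² - 672*N (P(N) = (N² - 672*N) + 15*(-14) = (N² - 672*N) - 210 = -210 + N² - 672*N)
P(c(-12)) - Z(185) = (-210 + (-12)² - 672*(-12)) - 1*(-552) = (-210 + 144 + 8064) + 552 = 7998 + 552 = 8550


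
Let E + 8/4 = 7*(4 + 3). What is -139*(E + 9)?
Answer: -7784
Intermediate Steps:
E = 47 (E = -2 + 7*(4 + 3) = -2 + 7*7 = -2 + 49 = 47)
-139*(E + 9) = -139*(47 + 9) = -139*56 = -7784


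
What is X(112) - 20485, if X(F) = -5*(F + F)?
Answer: -21605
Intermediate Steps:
X(F) = -10*F
X(112) - 20485 = -10*112 - 20485 = -1120 - 20485 = -21605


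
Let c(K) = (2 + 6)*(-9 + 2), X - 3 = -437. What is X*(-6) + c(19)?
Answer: 2548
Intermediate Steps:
X = -434 (X = 3 - 437 = -434)
c(K) = -56 (c(K) = 8*(-7) = -56)
X*(-6) + c(19) = -434*(-6) - 56 = 2604 - 56 = 2548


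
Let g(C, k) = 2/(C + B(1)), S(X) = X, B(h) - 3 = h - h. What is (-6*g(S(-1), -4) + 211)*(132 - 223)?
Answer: -18655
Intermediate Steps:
B(h) = 3 (B(h) = 3 + (h - h) = 3 + 0 = 3)
g(C, k) = 2/(3 + C) (g(C, k) = 2/(C + 3) = 2/(3 + C))
(-6*g(S(-1), -4) + 211)*(132 - 223) = (-12/(3 - 1) + 211)*(132 - 223) = (-12/2 + 211)*(-91) = (-6*1 + 211)*(-91) = (-6 + 211)*(-91) = 205*(-91) = -18655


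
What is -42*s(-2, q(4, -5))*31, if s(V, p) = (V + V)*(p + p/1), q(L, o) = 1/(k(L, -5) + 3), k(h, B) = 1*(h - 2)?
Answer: 10416/5 ≈ 2083.2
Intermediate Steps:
k(h, B) = -2 + h (k(h, B) = 1*(-2 + h) = -2 + h)
q(L, o) = 1/(1 + L) (q(L, o) = 1/((-2 + L) + 3) = 1/(1 + L))
s(V, p) = 4*V*p (s(V, p) = (2*V)*(p + p*1) = (2*V)*(p + p) = (2*V)*(2*p) = 4*V*p)
-42*s(-2, q(4, -5))*31 = -168*(-2)/(1 + 4)*31 = -168*(-2)/5*31 = -42*(-8/5)*31 = (336/5)*31 = 10416/5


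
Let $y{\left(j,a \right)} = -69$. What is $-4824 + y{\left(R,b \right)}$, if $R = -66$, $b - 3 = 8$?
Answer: $-4893$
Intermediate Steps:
$b = 11$ ($b = 3 + 8 = 11$)
$-4824 + y{\left(R,b \right)} = -4824 - 69 = -4893$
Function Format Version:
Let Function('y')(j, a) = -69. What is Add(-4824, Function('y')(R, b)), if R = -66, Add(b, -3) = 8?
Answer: -4893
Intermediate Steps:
b = 11 (b = Add(3, 8) = 11)
Add(-4824, Function('y')(R, b)) = Add(-4824, -69) = -4893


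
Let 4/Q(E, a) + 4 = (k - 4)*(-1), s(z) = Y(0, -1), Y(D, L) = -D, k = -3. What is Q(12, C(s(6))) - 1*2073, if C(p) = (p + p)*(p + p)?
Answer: -6215/3 ≈ -2071.7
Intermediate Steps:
s(z) = 0 (s(z) = -1*0 = 0)
C(p) = 4*p² (C(p) = (2*p)*(2*p) = 4*p²)
Q(E, a) = 4/3 (Q(E, a) = 4/(-4 + (-3 - 4)*(-1)) = 4/(-4 - 7*(-1)) = 4/(-4 + 7) = 4/3)
Q(12, C(s(6))) - 1*2073 = 4/3 - 1*2073 = 4/3 - 2073 = -6215/3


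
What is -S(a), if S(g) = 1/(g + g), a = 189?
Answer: -1/378 ≈ -0.0026455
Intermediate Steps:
S(g) = 1/(2*g)
-S(a) = -1/(2*189) = -1*1/378 = -1/378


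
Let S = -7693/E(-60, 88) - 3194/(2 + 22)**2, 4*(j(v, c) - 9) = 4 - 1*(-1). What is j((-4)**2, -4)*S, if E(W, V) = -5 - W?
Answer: -94440179/63360 ≈ -1490.5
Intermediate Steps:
j(v, c) = 41/4 (j(v, c) = 9 + (4 - 1*(-1))/4 = 9 + (4 + 1)/4 = 9 + (1/4)*5 = 9 + 5/4 = 41/4)
S = -2303419/15840 (S = -7693/(-5 - 1*(-60)) - 3194/(2 + 22)**2 = -7693/(-5 + 60) - 3194/(24**2) = -7693/55 - 3194/576 = -7693*1/55 - 3194*1/576 = -7693/55 - 1597/288 = -2303419/15840 ≈ -145.42)
j((-4)**2, -4)*S = (41/4)*(-2303419/15840) = -94440179/63360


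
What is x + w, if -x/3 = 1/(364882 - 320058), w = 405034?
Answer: 18155244013/44824 ≈ 4.0503e+5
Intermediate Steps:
x = -3/44824 (x = -3/(364882 - 320058) = -3/44824 ≈ -6.6928e-5)
x + w = -3/44824 + 405034 = 18155244013/44824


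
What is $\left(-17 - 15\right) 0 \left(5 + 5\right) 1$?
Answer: $0$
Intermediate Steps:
$\left(-17 - 15\right) 0 \left(5 + 5\right) 1 = - 32 \cdot 0 \cdot 10 \cdot 1 = \left(-32\right) 0 \cdot 1 = 0 \cdot 1 = 0$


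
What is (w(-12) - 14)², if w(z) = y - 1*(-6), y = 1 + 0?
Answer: 49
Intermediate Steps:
y = 1
w(z) = 7 (w(z) = 1 - 1*(-6) = 1 + 6 = 7)
(w(-12) - 14)² = (7 - 14)² = (-7)² = 49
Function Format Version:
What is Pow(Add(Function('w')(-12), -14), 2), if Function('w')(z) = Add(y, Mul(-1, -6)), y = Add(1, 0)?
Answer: 49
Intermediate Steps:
y = 1
Function('w')(z) = 7 (Function('w')(z) = Add(1, Mul(-1, -6)) = Add(1, 6) = 7)
Pow(Add(Function('w')(-12), -14), 2) = Pow(Add(7, -14), 2) = Pow(-7, 2) = 49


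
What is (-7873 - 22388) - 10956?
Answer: -41217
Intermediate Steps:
(-7873 - 22388) - 10956 = -30261 - 10956 = -41217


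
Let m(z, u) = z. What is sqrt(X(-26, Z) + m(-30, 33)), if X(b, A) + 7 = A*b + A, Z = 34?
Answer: I*sqrt(887) ≈ 29.783*I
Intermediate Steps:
X(b, A) = -7 + A + A*b (X(b, A) = -7 + (A*b + A) = -7 + (A + A*b) = -7 + A + A*b)
sqrt(X(-26, Z) + m(-30, 33)) = sqrt((-7 + 34 + 34*(-26)) - 30) = sqrt((-7 + 34 - 884) - 30) = sqrt(-857 - 30) = sqrt(-887) = I*sqrt(887)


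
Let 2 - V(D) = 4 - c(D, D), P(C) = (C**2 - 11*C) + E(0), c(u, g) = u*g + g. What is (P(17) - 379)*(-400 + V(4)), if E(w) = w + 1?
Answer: 105432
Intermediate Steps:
c(u, g) = g + g*u (c(u, g) = g*u + g = g + g*u)
E(w) = 1 + w
P(C) = 1 + C**2 - 11*C (P(C) = (C**2 - 11*C) + (1 + 0) = (C**2 - 11*C) + 1 = 1 + C**2 - 11*C)
V(D) = -2 + D*(1 + D) (V(D) = 2 - (4 - D*(1 + D)) = 2 + (-4 + D*(1 + D)) = -2 + D*(1 + D))
(P(17) - 379)*(-400 + V(4)) = ((1 + 17**2 - 11*17) - 379)*(-400 + (-2 + 4*(1 + 4))) = ((1 + 289 - 187) - 379)*(-400 + (-2 + 4*5)) = (103 - 379)*(-400 + (-2 + 20)) = -276*(-400 + 18) = -276*(-382) = 105432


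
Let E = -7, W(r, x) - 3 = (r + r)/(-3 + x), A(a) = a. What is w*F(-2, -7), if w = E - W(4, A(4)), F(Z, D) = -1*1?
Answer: 18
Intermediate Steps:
W(r, x) = 3 + 2*r/(-3 + x) (W(r, x) = 3 + (r + r)/(-3 + x) = 3 + (2*r)/(-3 + x) = 3 + 2*r/(-3 + x))
F(Z, D) = -1
w = -18 (w = -7 - (-9 + 2*4 + 3*4)/(-3 + 4) = -7 - (-9 + 8 + 12)/1 = -7 - 11 = -18)
w*F(-2, -7) = -18*(-1) = 18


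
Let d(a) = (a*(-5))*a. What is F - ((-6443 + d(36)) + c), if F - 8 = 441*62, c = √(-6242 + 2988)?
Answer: 40273 - I*√3254 ≈ 40273.0 - 57.044*I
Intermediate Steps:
c = I*√3254 (c = √(-3254) = I*√3254 ≈ 57.044*I)
d(a) = -5*a² (d(a) = (-5*a)*a = -5*a²)
F = 27350 (F = 8 + 441*62 = 8 + 27342 = 27350)
F - ((-6443 + d(36)) + c) = 27350 - ((-6443 - 5*36²) + I*√3254) = 27350 - ((-6443 - 5*1296) + I*√3254) = 27350 - ((-6443 - 6480) + I*√3254) = 27350 - (-12923 + I*√3254) = 27350 + (12923 - I*√3254) = 40273 - I*√3254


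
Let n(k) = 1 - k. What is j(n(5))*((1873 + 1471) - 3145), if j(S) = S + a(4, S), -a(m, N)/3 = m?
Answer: -3184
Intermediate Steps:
a(m, N) = -3*m
j(S) = -12 + S (j(S) = S - 3*4 = S - 12 = -12 + S)
j(n(5))*((1873 + 1471) - 3145) = (-12 + (1 - 1*5))*((1873 + 1471) - 3145) = (-12 + (1 - 5))*(3344 - 3145) = (-12 - 4)*199 = -16*199 = -3184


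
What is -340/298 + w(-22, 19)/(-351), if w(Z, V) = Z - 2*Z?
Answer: -62948/52299 ≈ -1.2036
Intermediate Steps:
w(Z, V) = -Z
-340/298 + w(-22, 19)/(-351) = -340/298 - 1*(-22)/(-351) = -340*1/298 + 22*(-1/351) = -170/149 - 22/351 = -62948/52299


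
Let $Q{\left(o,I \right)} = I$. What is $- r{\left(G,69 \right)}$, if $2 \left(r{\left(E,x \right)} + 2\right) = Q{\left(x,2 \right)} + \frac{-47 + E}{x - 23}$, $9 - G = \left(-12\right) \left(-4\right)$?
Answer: $\frac{89}{46} \approx 1.9348$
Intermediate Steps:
$G = -39$ ($G = 9 - \left(-12\right) \left(-4\right) = 9 - 48 = -39$)
$r{\left(E,x \right)} = -1 + \frac{-47 + E}{2 \left(-23 + x\right)}$ ($r{\left(E,x \right)} = -2 + \frac{2 + \frac{-47 + E}{x - 23}}{2} = -2 + \frac{2 + \frac{-47 + E}{-23 + x}}{2} = -2 + \left(1 + \frac{-47 + E}{2 \left(-23 + x\right)}\right) = -1 + \frac{-47 + E}{2 \left(-23 + x\right)}$)
$- r{\left(G,69 \right)} = - \frac{-1 - 39 - 138}{2 \left(-23 + 69\right)} = - \frac{-1 - 39 - 138}{2 \cdot 46} = - \frac{-178}{2 \cdot 46} = \left(-1\right) \left(- \frac{89}{46}\right) = \frac{89}{46}$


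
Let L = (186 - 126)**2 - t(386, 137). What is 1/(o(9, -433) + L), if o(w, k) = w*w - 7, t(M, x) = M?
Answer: 1/3288 ≈ 0.00030414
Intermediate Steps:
o(w, k) = -7 + w**2 (o(w, k) = w**2 - 7 = -7 + w**2)
L = 3214 (L = (186 - 126)**2 - 1*386 = 60**2 - 386 = 3600 - 386 = 3214)
1/(o(9, -433) + L) = 1/((-7 + 9**2) + 3214) = 1/((-7 + 81) + 3214) = 1/(74 + 3214) = 1/3288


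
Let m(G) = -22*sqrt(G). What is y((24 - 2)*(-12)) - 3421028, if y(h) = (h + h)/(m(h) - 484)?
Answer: 4*(-855257*sqrt(66) + 9407824*I)/(sqrt(66) - 11*I) ≈ -3.421e+6 - 0.521*I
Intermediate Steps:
y(h) = 2*h/(-484 - 22*sqrt(h)) (y(h) = (h + h)/(-22*sqrt(h) - 484) = (2*h)/(-484 - 22*sqrt(h)) = 2*h/(-484 - 22*sqrt(h)))
y((24 - 2)*(-12)) - 3421028 = -(24 - 2)*(-12)/(242 + 11*sqrt((24 - 2)*(-12))) - 3421028 = -22*(-12)/(242 + 11*sqrt(22*(-12))) - 3421028 = -1*(-264)/(242 + 11*sqrt(-264)) - 3421028 = -1*(-264)/(242 + 11*(2*I*sqrt(66))) - 3421028 = -1*(-264)/(242 + 22*I*sqrt(66)) - 3421028 = 264/(242 + 22*I*sqrt(66)) - 3421028 = -3421028 + 264/(242 + 22*I*sqrt(66))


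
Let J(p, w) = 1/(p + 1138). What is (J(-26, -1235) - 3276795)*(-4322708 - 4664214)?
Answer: 16373255393200979/556 ≈ 2.9448e+13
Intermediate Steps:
J(p, w) = 1/(1138 + p)
(J(-26, -1235) - 3276795)*(-4322708 - 4664214) = (1/(1138 - 26) - 3276795)*(-4322708 - 4664214) = (1/1112 - 3276795)*(-8986922) = -3643796039/1112*(-8986922) = 16373255393200979/556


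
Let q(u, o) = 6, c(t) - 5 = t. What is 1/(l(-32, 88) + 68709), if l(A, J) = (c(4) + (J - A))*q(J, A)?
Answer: 1/69483 ≈ 1.4392e-5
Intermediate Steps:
c(t) = 5 + t
l(A, J) = 54 - 6*A + 6*J (l(A, J) = ((5 + 4) + (J - A))*6 = (9 + (J - A))*6 = (9 + J - A)*6 = 54 - 6*A + 6*J)
1/(l(-32, 88) + 68709) = 1/((54 - 6*(-32) + 6*88) + 68709) = 1/((54 + 192 + 528) + 68709) = 1/(774 + 68709) = 1/69483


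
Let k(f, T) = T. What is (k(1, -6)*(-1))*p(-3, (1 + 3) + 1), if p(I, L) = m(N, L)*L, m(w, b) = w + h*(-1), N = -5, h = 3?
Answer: -240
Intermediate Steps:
m(w, b) = -3 + w (m(w, b) = w + 3*(-1) = w - 3 = -3 + w)
p(I, L) = -8*L (p(I, L) = (-3 - 5)*L = -8*L)
(k(1, -6)*(-1))*p(-3, (1 + 3) + 1) = (-6*(-1))*(-8*((1 + 3) + 1)) = 6*(-8*(4 + 1)) = 6*(-8*5) = 6*(-40) = -240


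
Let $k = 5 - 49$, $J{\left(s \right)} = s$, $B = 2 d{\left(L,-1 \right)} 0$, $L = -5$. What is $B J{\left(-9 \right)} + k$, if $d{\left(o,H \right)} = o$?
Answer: $-44$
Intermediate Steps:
$B = 0$ ($B = 2 \left(-5\right) 0 = \left(-10\right) 0 = 0$)
$k = -44$
$B J{\left(-9 \right)} + k = 0 \left(-9\right) - 44 = 0 - 44 = -44$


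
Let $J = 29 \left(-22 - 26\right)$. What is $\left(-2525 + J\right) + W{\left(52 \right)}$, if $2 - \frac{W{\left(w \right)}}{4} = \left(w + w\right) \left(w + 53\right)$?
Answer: $-47589$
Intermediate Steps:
$J = -1392$ ($J = 29 \left(-48\right) = -1392$)
$W{\left(w \right)} = 8 - 8 w \left(53 + w\right)$ ($W{\left(w \right)} = 8 - 4 \left(w + w\right) \left(w + 53\right) = 8 - 4 \cdot 2 w \left(53 + w\right) = 8 - 8 w \left(53 + w\right)$)
$\left(-2525 + J\right) + W{\left(52 \right)} = \left(-2525 - 1392\right) - \left(22040 + 21632\right) = -3917 - 43672 = -47589$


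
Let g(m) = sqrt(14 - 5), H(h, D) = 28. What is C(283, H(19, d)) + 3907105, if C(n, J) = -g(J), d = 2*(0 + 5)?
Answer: 3907102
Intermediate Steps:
d = 10 (d = 2*5 = 10)
g(m) = 3 (g(m) = sqrt(9) = 3)
C(n, J) = -3 (C(n, J) = -1*3 = -3)
C(283, H(19, d)) + 3907105 = -3 + 3907105 = 3907102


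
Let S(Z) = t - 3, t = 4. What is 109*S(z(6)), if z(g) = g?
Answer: 109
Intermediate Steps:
S(Z) = 1 (S(Z) = 4 - 3 = 1)
109*S(z(6)) = 109*1 = 109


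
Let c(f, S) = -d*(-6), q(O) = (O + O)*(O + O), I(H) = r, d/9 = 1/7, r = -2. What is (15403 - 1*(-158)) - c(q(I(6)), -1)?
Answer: 108873/7 ≈ 15553.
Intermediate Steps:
d = 9/7 (d = 9*(1/7) = 9*(1*(⅐)) = 9*(⅐) = 9/7 ≈ 1.2857)
I(H) = -2
q(O) = 4*O² (q(O) = (2*O)*(2*O) = 4*O²)
c(f, S) = 54/7 (c(f, S) = -1*9/7*(-6) = -9/7*(-6) = 54/7)
(15403 - 1*(-158)) - c(q(I(6)), -1) = (15403 - 1*(-158)) - 1*54/7 = (15403 + 158) - 54/7 = 15561 - 54/7 = 108873/7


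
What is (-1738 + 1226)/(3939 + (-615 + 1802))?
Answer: -256/2563 ≈ -0.099883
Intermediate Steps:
(-1738 + 1226)/(3939 + (-615 + 1802)) = -512/(3939 + 1187) = -512/5126 = -512*1/5126 = -256/2563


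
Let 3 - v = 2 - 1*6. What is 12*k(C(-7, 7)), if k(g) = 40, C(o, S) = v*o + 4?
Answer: 480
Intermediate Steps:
v = 7 (v = 3 - (2 - 1*6) = 3 - (2 - 6) = 3 - 1*(-4) = 3 + 4 = 7)
C(o, S) = 4 + 7*o (C(o, S) = 7*o + 4 = 4 + 7*o)
12*k(C(-7, 7)) = 12*40 = 480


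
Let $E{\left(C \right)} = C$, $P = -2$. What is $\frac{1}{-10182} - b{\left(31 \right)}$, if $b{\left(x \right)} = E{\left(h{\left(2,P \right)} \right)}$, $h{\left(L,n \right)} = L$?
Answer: $- \frac{20365}{10182} \approx -2.0001$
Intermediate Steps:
$b{\left(x \right)} = 2$
$\frac{1}{-10182} - b{\left(31 \right)} = \frac{1}{-10182} - 2 = - \frac{1}{10182} - 2 = - \frac{20365}{10182}$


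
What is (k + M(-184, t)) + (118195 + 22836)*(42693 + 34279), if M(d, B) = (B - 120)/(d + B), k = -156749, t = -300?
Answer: 1313489047448/121 ≈ 1.0855e+10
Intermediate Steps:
M(d, B) = (-120 + B)/(B + d)
(k + M(-184, t)) + (118195 + 22836)*(42693 + 34279) = (-156749 + (-120 - 300)/(-300 - 184)) + (118195 + 22836)*(42693 + 34279) = (-156749 - 420/(-484)) + 141031*76972 = (-156749 - 1/484*(-420)) + 10855438132 = (-156749 + 105/121) + 10855438132 = -18966524/121 + 10855438132 = 1313489047448/121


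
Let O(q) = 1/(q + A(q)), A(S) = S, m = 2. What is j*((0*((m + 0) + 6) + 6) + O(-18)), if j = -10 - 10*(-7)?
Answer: 1075/3 ≈ 358.33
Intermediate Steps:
O(q) = 1/(2*q) (O(q) = 1/(q + q) = 1/(2*q))
j = 60 (j = -10 + 70 = 60)
j*((0*((m + 0) + 6) + 6) + O(-18)) = 60*((0*((2 + 0) + 6) + 6) + (½)/(-18)) = 60*((0*(2 + 6) + 6) + (½)*(-1/18)) = 60*((0*8 + 6) - 1/36) = 60*((0 + 6) - 1/36) = 60*(6 - 1/36) = 60*(215/36) = 1075/3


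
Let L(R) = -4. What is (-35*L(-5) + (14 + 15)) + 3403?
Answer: 3572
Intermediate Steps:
(-35*L(-5) + (14 + 15)) + 3403 = (-35*(-4) + (14 + 15)) + 3403 = (140 + 29) + 3403 = 169 + 3403 = 3572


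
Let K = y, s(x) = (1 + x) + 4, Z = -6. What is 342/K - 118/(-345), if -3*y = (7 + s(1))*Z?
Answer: 60529/4485 ≈ 13.496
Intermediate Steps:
s(x) = 5 + x
y = 26 (y = -(7 + (5 + 1))*(-6)/3 = -(7 + 6)*(-6)/3 = -13*(-6)/3 = -⅓*(-78) = 26)
K = 26
342/K - 118/(-345) = 342/26 - 118/(-345) = 342*(1/26) - 118*(-1/345) = 171/13 + 118/345 = 60529/4485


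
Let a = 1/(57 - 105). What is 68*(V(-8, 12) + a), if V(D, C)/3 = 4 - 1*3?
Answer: 2431/12 ≈ 202.58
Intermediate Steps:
V(D, C) = 3 (V(D, C) = 3*(4 - 1*3) = 3*(4 - 3) = 3*1 = 3)
a = -1/48 (a = 1/(-48) = -1/48 ≈ -0.020833)
68*(V(-8, 12) + a) = 68*(3 - 1/48) = 68*(143/48) = 2431/12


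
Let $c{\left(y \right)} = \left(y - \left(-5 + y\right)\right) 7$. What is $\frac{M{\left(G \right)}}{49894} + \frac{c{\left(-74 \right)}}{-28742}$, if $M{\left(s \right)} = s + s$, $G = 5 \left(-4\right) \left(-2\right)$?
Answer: $\frac{39505}{102432382} \approx 0.00038567$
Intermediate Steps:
$G = 40$ ($G = \left(-20\right) \left(-2\right) = 40$)
$M{\left(s \right)} = 2 s$
$c{\left(y \right)} = 35$ ($c{\left(y \right)} = 5 \cdot 7 = 35$)
$\frac{M{\left(G \right)}}{49894} + \frac{c{\left(-74 \right)}}{-28742} = \frac{2 \cdot 40}{49894} + \frac{35}{-28742} = 80 \cdot \frac{1}{49894} + 35 \left(- \frac{1}{28742}\right) = \frac{40}{24947} - \frac{5}{4106} = \frac{39505}{102432382}$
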